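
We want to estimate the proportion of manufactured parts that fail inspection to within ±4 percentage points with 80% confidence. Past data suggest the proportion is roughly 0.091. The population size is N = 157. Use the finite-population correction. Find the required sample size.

For a proportion with margin E = 0.04 at 80% confidence, z = 1.282.
n = p̂(1−p̂)(z/E)² = 0.091 × 0.909 × (1.282/0.04)² = 84.97 — call this n₀.
Finite-population correction with N = 157: n = n₀ / (1 + (n₀−1)/N) = 84.97 / 1.535 = 55.36
Round up: n = 56.

n = 56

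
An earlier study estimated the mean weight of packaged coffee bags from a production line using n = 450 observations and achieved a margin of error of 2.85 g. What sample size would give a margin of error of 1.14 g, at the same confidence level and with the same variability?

Margin of error scales as 1/√n, so n₂ = n₁·(E₁/E₂)².
n₂ = 450 × (2.85/1.14)² = 450 × 6.25 = 2812.50
Round up: n₂ = 2813.

n = 2813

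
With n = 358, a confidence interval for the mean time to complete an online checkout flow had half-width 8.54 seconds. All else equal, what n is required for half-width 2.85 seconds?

Margin of error scales as 1/√n, so n₂ = n₁·(E₁/E₂)².
n₂ = 358 × (8.54/2.85)² = 358 × 8.979 = 3214.48
Round up: n₂ = 3215.

n = 3215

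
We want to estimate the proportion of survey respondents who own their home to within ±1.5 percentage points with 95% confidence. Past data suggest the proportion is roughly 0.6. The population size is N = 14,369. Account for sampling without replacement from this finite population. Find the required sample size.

For a proportion with margin E = 0.015 at 95% confidence, z = 1.960.
n = p̂(1−p̂)(z/E)² = 0.6 × 0.4 × (1.960/0.015)² = 4097.71 — call this n₀.
Finite-population correction with N = 14,369: n = n₀ / (1 + (n₀−1)/N) = 4097.71 / 1.285 = 3188.88
Round up: n = 3189.

3189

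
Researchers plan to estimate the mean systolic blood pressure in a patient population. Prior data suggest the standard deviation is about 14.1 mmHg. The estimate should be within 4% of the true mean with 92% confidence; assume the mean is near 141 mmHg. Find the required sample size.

20

For a mean, the margin of error is E = z·σ/√n, so n = (zσ/E)².
At 92% confidence, z = 1.751.
E = 4% of 141 = 5.64 mmHg.
n = (1.751 × 14.1 / 5.64)² = 19.16
Round up: n = 20.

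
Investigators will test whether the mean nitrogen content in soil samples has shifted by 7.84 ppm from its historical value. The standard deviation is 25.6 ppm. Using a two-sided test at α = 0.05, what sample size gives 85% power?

96

For a one-sample z-test, n = ((z_{α/2} + z_β)·σ/δ)².
z_{α/2} = 1.960 (two-sided α = 0.05); z_β = 1.036 (power 85% → β = 0.15).
n = (2.996 × 25.6 / 7.84)² = 95.70
Round up: n = 96.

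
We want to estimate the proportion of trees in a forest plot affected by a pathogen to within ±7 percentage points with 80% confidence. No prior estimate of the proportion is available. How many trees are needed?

n = 84

For a proportion with margin E = 0.07 at 80% confidence, z = 1.282.
With no prior estimate, use p = 0.5, which maximizes p(1−p) at 0.25.
n = 0.25 × (z/E)² = 0.25 × (1.282/0.07)² = 83.85
Round up: n = 84.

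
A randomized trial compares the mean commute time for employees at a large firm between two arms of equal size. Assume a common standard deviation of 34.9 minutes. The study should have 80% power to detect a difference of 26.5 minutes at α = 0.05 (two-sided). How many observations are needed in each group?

For two equal groups, n per group = 2·((z_{α/2} + z_β)·σ/δ)².
z_{α/2} = 1.960; z_β = 0.842 (power 80%).
n = 2 × (2.802 × 34.9 / 26.5)² = 2 × 13.62 = 27.24
Round up: n = 28 per group.

28 per group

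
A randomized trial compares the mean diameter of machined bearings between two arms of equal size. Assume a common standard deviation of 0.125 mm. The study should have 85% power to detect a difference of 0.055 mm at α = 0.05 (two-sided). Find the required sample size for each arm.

For two equal groups, n per group = 2·((z_{α/2} + z_β)·σ/δ)².
z_{α/2} = 1.960; z_β = 1.036 (power 85%).
n = 2 × (2.996 × 0.125 / 0.055)² = 2 × 46.36 = 92.72
Round up: n = 93 per group.

93 per group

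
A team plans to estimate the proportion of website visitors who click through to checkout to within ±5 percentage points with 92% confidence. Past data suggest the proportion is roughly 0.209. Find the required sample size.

203

For a proportion with margin E = 0.05 at 92% confidence, z = 1.751.
n = p̂(1−p̂)(z/E)² = 0.209 × 0.791 × (1.751/0.05)² = 202.75
Round up: n = 203.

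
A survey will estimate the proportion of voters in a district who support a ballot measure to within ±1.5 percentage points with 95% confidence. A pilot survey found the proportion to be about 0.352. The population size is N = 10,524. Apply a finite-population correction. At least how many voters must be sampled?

For a proportion with margin E = 0.015 at 95% confidence, z = 1.960.
n = p̂(1−p̂)(z/E)² = 0.352 × 0.648 × (1.960/0.015)² = 3894.46 — call this n₀.
Finite-population correction with N = 10,524: n = n₀ / (1 + (n₀−1)/N) = 3894.46 / 1.37 = 2842.67
Round up: n = 2843.

2843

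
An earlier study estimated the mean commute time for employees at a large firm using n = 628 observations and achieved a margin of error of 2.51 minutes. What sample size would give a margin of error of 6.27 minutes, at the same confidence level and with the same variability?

Margin of error scales as 1/√n, so n₂ = n₁·(E₁/E₂)².
n₂ = 628 × (2.51/6.27)² = 628 × 0.1603 = 100.67
Round up: n₂ = 101.

101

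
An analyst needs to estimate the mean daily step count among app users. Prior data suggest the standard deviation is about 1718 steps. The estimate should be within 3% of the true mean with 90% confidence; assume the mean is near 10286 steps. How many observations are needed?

84

For a mean, the margin of error is E = z·σ/√n, so n = (zσ/E)².
At 90% confidence, z = 1.645.
E = 3% of 10286 = 308.6 steps.
n = (1.645 × 1718 / 308.6)² = 83.88
Round up: n = 84.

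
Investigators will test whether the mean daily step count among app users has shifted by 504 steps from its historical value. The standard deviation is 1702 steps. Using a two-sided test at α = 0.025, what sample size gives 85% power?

For a one-sample z-test, n = ((z_{α/2} + z_β)·σ/δ)².
z_{α/2} = 2.241 (two-sided α = 0.025); z_β = 1.036 (power 85% → β = 0.15).
n = (3.277 × 1702 / 504)² = 122.46
Round up: n = 123.

123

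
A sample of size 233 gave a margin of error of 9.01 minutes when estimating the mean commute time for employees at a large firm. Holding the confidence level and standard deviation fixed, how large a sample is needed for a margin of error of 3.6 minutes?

Margin of error scales as 1/√n, so n₂ = n₁·(E₁/E₂)².
n₂ = 233 × (9.01/3.6)² = 233 × 6.264 = 1459.51
Round up: n₂ = 1460.

1460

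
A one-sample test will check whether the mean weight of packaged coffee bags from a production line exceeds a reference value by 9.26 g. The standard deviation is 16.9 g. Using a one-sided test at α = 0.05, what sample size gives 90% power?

n = 29

For a one-sample z-test, n = ((z_α + z_β)·σ/δ)².
z_α = 1.645 (one-sided α = 0.05); z_β = 1.282 (power 90% → β = 0.1).
n = (2.927 × 16.9 / 9.26)² = 28.54
Round up: n = 29.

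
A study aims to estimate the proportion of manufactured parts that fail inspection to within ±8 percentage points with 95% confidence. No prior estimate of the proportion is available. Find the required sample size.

n = 151

For a proportion with margin E = 0.08 at 95% confidence, z = 1.960.
With no prior estimate, use p = 0.5, which maximizes p(1−p) at 0.25.
n = 0.25 × (z/E)² = 0.25 × (1.960/0.08)² = 150.06
Round up: n = 151.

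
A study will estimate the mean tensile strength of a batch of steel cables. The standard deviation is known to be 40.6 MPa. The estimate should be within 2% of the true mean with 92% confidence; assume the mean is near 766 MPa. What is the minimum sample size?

22

For a mean, the margin of error is E = z·σ/√n, so n = (zσ/E)².
At 92% confidence, z = 1.751.
E = 2% of 766 = 15.32 MPa.
n = (1.751 × 40.6 / 15.32)² = 21.53
Round up: n = 22.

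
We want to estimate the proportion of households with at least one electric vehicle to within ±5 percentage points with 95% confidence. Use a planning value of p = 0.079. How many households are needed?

For a proportion with margin E = 0.05 at 95% confidence, z = 1.960.
n = p̂(1−p̂)(z/E)² = 0.079 × 0.921 × (1.960/0.05)² = 111.80
Round up: n = 112.

n = 112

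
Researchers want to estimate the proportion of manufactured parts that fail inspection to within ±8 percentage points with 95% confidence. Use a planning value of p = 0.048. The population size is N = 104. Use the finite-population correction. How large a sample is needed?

For a proportion with margin E = 0.08 at 95% confidence, z = 1.960.
n = p̂(1−p̂)(z/E)² = 0.048 × 0.952 × (1.960/0.08)² = 27.43 — call this n₀.
Finite-population correction with N = 104: n = n₀ / (1 + (n₀−1)/N) = 27.43 / 1.254 = 21.87
Round up: n = 22.

n = 22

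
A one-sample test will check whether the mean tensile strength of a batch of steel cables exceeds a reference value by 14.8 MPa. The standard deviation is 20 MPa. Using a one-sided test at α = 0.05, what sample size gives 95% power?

20

For a one-sample z-test, n = ((z_α + z_β)·σ/δ)².
z_α = 1.645 (one-sided α = 0.05); z_β = 1.645 (power 95% → β = 0.05).
n = (3.290 × 20 / 14.8)² = 19.77
Round up: n = 20.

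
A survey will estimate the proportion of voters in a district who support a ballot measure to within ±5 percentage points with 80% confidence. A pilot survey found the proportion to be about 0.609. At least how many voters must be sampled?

157

For a proportion with margin E = 0.05 at 80% confidence, z = 1.282.
n = p̂(1−p̂)(z/E)² = 0.609 × 0.391 × (1.282/0.05)² = 156.54
Round up: n = 157.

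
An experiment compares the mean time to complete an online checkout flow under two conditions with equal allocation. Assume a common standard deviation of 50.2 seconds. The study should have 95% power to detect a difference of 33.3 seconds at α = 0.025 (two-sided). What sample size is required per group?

69 per group

For two equal groups, n per group = 2·((z_{α/2} + z_β)·σ/δ)².
z_{α/2} = 2.241; z_β = 1.645 (power 95%).
n = 2 × (3.886 × 50.2 / 33.3)² = 2 × 34.32 = 68.64
Round up: n = 69 per group.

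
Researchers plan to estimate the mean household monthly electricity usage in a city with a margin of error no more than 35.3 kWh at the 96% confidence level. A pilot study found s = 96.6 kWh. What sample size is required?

For a mean, the margin of error is E = z·σ/√n, so n = (zσ/E)².
At 96% confidence, z = 2.054.
n = (2.054 × 96.6 / 35.3)² = 31.59
Round up: n = 32.

32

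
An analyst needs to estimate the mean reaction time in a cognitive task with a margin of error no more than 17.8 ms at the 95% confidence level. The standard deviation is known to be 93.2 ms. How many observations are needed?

For a mean, the margin of error is E = z·σ/√n, so n = (zσ/E)².
At 95% confidence, z = 1.960.
n = (1.960 × 93.2 / 17.8)² = 105.32
Round up: n = 106.

106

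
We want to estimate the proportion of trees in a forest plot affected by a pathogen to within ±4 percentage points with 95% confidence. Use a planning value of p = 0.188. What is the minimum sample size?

n = 367

For a proportion with margin E = 0.04 at 95% confidence, z = 1.960.
n = p̂(1−p̂)(z/E)² = 0.188 × 0.812 × (1.960/0.04)² = 366.53
Round up: n = 367.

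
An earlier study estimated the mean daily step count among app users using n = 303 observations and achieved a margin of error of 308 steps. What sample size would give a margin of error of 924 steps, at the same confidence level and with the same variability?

34

Margin of error scales as 1/√n, so n₂ = n₁·(E₁/E₂)².
n₂ = 303 × (308/924)² = 303 × 0.1111 = 33.66
Round up: n₂ = 34.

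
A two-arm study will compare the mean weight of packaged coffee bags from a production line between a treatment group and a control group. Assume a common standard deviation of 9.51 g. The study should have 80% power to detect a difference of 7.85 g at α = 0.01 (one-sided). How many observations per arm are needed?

30 per group

For two equal groups, n per group = 2·((z_α + z_β)·σ/δ)².
z_α = 2.326; z_β = 0.842 (power 80%).
n = 2 × (3.168 × 9.51 / 7.85)² = 2 × 14.73 = 29.46
Round up: n = 30 per group.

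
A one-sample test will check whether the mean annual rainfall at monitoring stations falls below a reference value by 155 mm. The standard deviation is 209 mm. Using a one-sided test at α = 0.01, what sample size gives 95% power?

For a one-sample z-test, n = ((z_α + z_β)·σ/δ)².
z_α = 2.326 (one-sided α = 0.01); z_β = 1.645 (power 95% → β = 0.05).
n = (3.971 × 209 / 155)² = 28.67
Round up: n = 29.

29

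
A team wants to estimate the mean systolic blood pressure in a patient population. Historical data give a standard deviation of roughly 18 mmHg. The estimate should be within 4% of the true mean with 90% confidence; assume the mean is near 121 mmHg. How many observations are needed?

38

For a mean, the margin of error is E = z·σ/√n, so n = (zσ/E)².
At 90% confidence, z = 1.645.
E = 4% of 121 = 4.84 mmHg.
n = (1.645 × 18 / 4.84)² = 37.43
Round up: n = 38.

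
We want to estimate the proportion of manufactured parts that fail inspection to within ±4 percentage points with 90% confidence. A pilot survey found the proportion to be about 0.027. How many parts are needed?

For a proportion with margin E = 0.04 at 90% confidence, z = 1.645.
n = p̂(1−p̂)(z/E)² = 0.027 × 0.973 × (1.645/0.04)² = 44.43
Round up: n = 45.

45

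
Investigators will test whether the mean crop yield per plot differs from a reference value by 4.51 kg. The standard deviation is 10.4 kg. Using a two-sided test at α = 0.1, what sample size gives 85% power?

For a one-sample z-test, n = ((z_{α/2} + z_β)·σ/δ)².
z_{α/2} = 1.645 (two-sided α = 0.1); z_β = 1.036 (power 85% → β = 0.15).
n = (2.681 × 10.4 / 4.51)² = 38.22
Round up: n = 39.

39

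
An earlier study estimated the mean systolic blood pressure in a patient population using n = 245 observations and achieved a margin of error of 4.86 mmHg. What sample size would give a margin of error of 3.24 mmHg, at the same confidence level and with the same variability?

552

Margin of error scales as 1/√n, so n₂ = n₁·(E₁/E₂)².
n₂ = 245 × (4.86/3.24)² = 245 × 2.25 = 551.25
Round up: n₂ = 552.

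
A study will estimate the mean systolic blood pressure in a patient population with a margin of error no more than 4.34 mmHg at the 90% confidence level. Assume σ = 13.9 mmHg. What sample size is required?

28

For a mean, the margin of error is E = z·σ/√n, so n = (zσ/E)².
At 90% confidence, z = 1.645.
n = (1.645 × 13.9 / 4.34)² = 27.76
Round up: n = 28.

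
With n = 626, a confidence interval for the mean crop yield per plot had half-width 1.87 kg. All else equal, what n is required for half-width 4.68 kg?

Margin of error scales as 1/√n, so n₂ = n₁·(E₁/E₂)².
n₂ = 626 × (1.87/4.68)² = 626 × 0.1597 = 99.97
Round up: n₂ = 100.

100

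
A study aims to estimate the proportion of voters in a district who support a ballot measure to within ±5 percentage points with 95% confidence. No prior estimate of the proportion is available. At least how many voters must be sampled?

For a proportion with margin E = 0.05 at 95% confidence, z = 1.960.
With no prior estimate, use p = 0.5, which maximizes p(1−p) at 0.25.
n = 0.25 × (z/E)² = 0.25 × (1.960/0.05)² = 384.16
Round up: n = 385.

n = 385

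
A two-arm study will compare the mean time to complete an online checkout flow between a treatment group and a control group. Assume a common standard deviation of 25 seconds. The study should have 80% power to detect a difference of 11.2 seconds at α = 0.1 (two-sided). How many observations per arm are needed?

62 per group

For two equal groups, n per group = 2·((z_{α/2} + z_β)·σ/δ)².
z_{α/2} = 1.645; z_β = 0.842 (power 80%).
n = 2 × (2.487 × 25 / 11.2)² = 2 × 30.82 = 61.64
Round up: n = 62 per group.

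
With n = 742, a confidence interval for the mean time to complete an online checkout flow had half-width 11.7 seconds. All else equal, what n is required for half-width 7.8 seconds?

Margin of error scales as 1/√n, so n₂ = n₁·(E₁/E₂)².
n₂ = 742 × (11.7/7.8)² = 742 × 2.25 = 1669.50
Round up: n₂ = 1670.

1670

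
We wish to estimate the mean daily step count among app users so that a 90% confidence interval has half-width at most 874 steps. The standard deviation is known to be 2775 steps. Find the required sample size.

n = 28

For a mean, the margin of error is E = z·σ/√n, so n = (zσ/E)².
At 90% confidence, z = 1.645.
n = (1.645 × 2775 / 874)² = 27.28
Round up: n = 28.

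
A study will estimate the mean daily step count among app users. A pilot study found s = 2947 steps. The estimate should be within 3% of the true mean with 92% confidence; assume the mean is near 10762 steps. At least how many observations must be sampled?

n = 256

For a mean, the margin of error is E = z·σ/√n, so n = (zσ/E)².
At 92% confidence, z = 1.751.
E = 3% of 10762 = 322.9 steps.
n = (1.751 × 2947 / 322.9)² = 255.45
Round up: n = 256.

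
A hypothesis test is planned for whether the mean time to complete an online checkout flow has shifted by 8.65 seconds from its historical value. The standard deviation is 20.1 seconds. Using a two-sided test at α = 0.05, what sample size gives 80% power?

For a one-sample z-test, n = ((z_{α/2} + z_β)·σ/δ)².
z_{α/2} = 1.960 (two-sided α = 0.05); z_β = 0.842 (power 80% → β = 0.2).
n = (2.802 × 20.1 / 8.65)² = 42.39
Round up: n = 43.

43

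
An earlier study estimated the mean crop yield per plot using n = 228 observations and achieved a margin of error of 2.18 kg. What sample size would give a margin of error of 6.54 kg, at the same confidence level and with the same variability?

n = 26

Margin of error scales as 1/√n, so n₂ = n₁·(E₁/E₂)².
n₂ = 228 × (2.18/6.54)² = 228 × 0.1111 = 25.33
Round up: n₂ = 26.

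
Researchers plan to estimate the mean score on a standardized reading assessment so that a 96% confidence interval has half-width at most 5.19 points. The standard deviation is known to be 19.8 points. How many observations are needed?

62

For a mean, the margin of error is E = z·σ/√n, so n = (zσ/E)².
At 96% confidence, z = 2.054.
n = (2.054 × 19.8 / 5.19)² = 61.40
Round up: n = 62.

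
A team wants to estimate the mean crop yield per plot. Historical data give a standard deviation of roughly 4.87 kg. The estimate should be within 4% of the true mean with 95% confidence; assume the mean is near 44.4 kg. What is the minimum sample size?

For a mean, the margin of error is E = z·σ/√n, so n = (zσ/E)².
At 95% confidence, z = 1.960.
E = 4% of 44.4 = 1.776 kg.
n = (1.960 × 4.87 / 1.776)² = 28.89
Round up: n = 29.

n = 29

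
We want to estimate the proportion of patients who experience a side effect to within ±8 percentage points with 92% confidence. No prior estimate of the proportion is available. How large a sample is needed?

For a proportion with margin E = 0.08 at 92% confidence, z = 1.751.
With no prior estimate, use p = 0.5, which maximizes p(1−p) at 0.25.
n = 0.25 × (z/E)² = 0.25 × (1.751/0.08)² = 119.77
Round up: n = 120.

n = 120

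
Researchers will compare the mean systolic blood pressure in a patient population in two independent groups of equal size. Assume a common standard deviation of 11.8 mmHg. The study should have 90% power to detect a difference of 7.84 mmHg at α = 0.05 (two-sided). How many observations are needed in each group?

For two equal groups, n per group = 2·((z_{α/2} + z_β)·σ/δ)².
z_{α/2} = 1.960; z_β = 1.282 (power 90%).
n = 2 × (3.242 × 11.8 / 7.84)² = 2 × 23.81 = 47.62
Round up: n = 48 per group.

48 per group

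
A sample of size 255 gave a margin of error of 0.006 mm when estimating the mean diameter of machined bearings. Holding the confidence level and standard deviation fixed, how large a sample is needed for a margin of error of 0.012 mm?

Margin of error scales as 1/√n, so n₂ = n₁·(E₁/E₂)².
n₂ = 255 × (0.006/0.012)² = 255 × 0.25 = 63.75
Round up: n₂ = 64.

64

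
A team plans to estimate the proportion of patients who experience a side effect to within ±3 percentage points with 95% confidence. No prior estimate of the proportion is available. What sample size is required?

n = 1068

For a proportion with margin E = 0.03 at 95% confidence, z = 1.960.
With no prior estimate, use p = 0.5, which maximizes p(1−p) at 0.25.
n = 0.25 × (z/E)² = 0.25 × (1.960/0.03)² = 1067.11
Round up: n = 1068.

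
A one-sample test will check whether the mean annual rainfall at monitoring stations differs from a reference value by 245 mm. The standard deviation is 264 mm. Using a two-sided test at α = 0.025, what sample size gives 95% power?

For a one-sample z-test, n = ((z_{α/2} + z_β)·σ/δ)².
z_{α/2} = 2.241 (two-sided α = 0.025); z_β = 1.645 (power 95% → β = 0.05).
n = (3.886 × 264 / 245)² = 17.53
Round up: n = 18.

n = 18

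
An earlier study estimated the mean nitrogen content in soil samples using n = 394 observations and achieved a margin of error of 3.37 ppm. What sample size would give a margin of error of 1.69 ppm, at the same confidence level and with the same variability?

1567

Margin of error scales as 1/√n, so n₂ = n₁·(E₁/E₂)².
n₂ = 394 × (3.37/1.69)² = 394 × 3.976 = 1566.54
Round up: n₂ = 1567.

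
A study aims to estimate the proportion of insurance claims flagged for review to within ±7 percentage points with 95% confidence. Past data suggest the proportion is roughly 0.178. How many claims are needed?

115

For a proportion with margin E = 0.07 at 95% confidence, z = 1.960.
n = p̂(1−p̂)(z/E)² = 0.178 × 0.822 × (1.960/0.07)² = 114.71
Round up: n = 115.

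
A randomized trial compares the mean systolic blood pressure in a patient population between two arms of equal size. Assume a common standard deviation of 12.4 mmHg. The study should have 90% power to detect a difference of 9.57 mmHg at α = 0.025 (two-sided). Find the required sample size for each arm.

For two equal groups, n per group = 2·((z_{α/2} + z_β)·σ/δ)².
z_{α/2} = 2.241; z_β = 1.282 (power 90%).
n = 2 × (3.523 × 12.4 / 9.57)² = 2 × 20.84 = 41.68
Round up: n = 42 per group.

42 per group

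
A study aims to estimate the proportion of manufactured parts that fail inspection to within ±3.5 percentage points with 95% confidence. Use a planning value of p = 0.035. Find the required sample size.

n = 106

For a proportion with margin E = 0.035 at 95% confidence, z = 1.960.
n = p̂(1−p̂)(z/E)² = 0.035 × 0.965 × (1.960/0.035)² = 105.92
Round up: n = 106.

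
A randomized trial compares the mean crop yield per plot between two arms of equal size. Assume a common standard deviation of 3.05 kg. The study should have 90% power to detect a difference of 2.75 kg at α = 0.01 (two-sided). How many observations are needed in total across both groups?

For two equal groups, n per group = 2·((z_{α/2} + z_β)·σ/δ)².
z_{α/2} = 2.576; z_β = 1.282 (power 90%).
n = 2 × (3.858 × 3.05 / 2.75)² = 2 × 18.31 = 36.62
Round up: n = 37 per group.
Total across both groups: 2 × 37 = 74.

74 total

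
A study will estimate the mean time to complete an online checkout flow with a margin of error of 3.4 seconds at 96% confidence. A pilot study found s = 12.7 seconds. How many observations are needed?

59

For a mean, the margin of error is E = z·σ/√n, so n = (zσ/E)².
At 96% confidence, z = 2.054.
n = (2.054 × 12.7 / 3.4)² = 58.86
Round up: n = 59.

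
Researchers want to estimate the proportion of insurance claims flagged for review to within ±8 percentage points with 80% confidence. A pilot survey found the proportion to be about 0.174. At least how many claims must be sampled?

For a proportion with margin E = 0.08 at 80% confidence, z = 1.282.
n = p̂(1−p̂)(z/E)² = 0.174 × 0.826 × (1.282/0.08)² = 36.91
Round up: n = 37.

37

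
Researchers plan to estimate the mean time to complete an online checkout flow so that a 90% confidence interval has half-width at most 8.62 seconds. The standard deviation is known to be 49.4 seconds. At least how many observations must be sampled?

n = 89

For a mean, the margin of error is E = z·σ/√n, so n = (zσ/E)².
At 90% confidence, z = 1.645.
n = (1.645 × 49.4 / 8.62)² = 88.87
Round up: n = 89.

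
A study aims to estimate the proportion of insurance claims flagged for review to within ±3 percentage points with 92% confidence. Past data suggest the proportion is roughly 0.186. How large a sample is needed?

For a proportion with margin E = 0.03 at 92% confidence, z = 1.751.
n = p̂(1−p̂)(z/E)² = 0.186 × 0.814 × (1.751/0.03)² = 515.78
Round up: n = 516.

n = 516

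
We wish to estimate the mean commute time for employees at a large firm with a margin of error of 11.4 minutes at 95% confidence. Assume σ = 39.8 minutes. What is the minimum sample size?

For a mean, the margin of error is E = z·σ/√n, so n = (zσ/E)².
At 95% confidence, z = 1.960.
n = (1.960 × 39.8 / 11.4)² = 46.82
Round up: n = 47.

47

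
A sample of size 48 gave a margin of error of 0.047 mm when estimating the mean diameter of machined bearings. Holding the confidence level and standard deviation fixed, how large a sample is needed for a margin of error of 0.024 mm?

n = 185

Margin of error scales as 1/√n, so n₂ = n₁·(E₁/E₂)².
n₂ = 48 × (0.047/0.024)² = 48 × 3.835 = 184.08
Round up: n₂ = 185.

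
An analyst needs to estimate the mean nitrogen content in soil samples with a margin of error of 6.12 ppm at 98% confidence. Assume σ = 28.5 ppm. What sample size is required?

n = 118

For a mean, the margin of error is E = z·σ/√n, so n = (zσ/E)².
At 98% confidence, z = 2.326.
n = (2.326 × 28.5 / 6.12)² = 117.33
Round up: n = 118.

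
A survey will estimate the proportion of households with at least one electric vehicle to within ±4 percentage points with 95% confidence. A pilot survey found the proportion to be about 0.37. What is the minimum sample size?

For a proportion with margin E = 0.04 at 95% confidence, z = 1.960.
n = p̂(1−p̂)(z/E)² = 0.37 × 0.63 × (1.960/0.04)² = 559.67
Round up: n = 560.

560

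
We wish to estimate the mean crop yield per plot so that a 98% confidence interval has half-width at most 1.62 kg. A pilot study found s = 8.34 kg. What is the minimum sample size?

For a mean, the margin of error is E = z·σ/√n, so n = (zσ/E)².
At 98% confidence, z = 2.326.
n = (2.326 × 8.34 / 1.62)² = 143.39
Round up: n = 144.

144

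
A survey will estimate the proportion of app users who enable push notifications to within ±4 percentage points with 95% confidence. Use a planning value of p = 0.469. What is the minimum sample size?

598

For a proportion with margin E = 0.04 at 95% confidence, z = 1.960.
n = p̂(1−p̂)(z/E)² = 0.469 × 0.531 × (1.960/0.04)² = 597.94
Round up: n = 598.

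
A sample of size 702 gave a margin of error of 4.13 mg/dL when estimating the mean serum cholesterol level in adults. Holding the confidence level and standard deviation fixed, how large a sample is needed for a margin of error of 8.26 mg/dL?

176

Margin of error scales as 1/√n, so n₂ = n₁·(E₁/E₂)².
n₂ = 702 × (4.13/8.26)² = 702 × 0.25 = 175.50
Round up: n₂ = 176.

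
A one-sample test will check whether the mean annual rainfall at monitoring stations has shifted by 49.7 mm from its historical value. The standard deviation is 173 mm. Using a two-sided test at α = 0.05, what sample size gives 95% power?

158

For a one-sample z-test, n = ((z_{α/2} + z_β)·σ/δ)².
z_{α/2} = 1.960 (two-sided α = 0.05); z_β = 1.645 (power 95% → β = 0.05).
n = (3.605 × 173 / 49.7)² = 157.47
Round up: n = 158.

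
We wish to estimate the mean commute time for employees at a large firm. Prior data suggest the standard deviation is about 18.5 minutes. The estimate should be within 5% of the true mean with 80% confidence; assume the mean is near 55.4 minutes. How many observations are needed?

74

For a mean, the margin of error is E = z·σ/√n, so n = (zσ/E)².
At 80% confidence, z = 1.282.
E = 5% of 55.4 = 2.77 minutes.
n = (1.282 × 18.5 / 2.77)² = 73.31
Round up: n = 74.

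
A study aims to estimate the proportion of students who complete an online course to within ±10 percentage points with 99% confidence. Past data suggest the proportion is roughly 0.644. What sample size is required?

n = 153

For a proportion with margin E = 0.1 at 99% confidence, z = 2.576.
n = p̂(1−p̂)(z/E)² = 0.644 × 0.356 × (2.576/0.1)² = 152.13
Round up: n = 153.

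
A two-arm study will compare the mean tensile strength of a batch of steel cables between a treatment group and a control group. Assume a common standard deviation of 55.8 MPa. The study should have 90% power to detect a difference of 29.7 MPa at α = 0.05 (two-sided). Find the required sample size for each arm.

For two equal groups, n per group = 2·((z_{α/2} + z_β)·σ/δ)².
z_{α/2} = 1.960; z_β = 1.282 (power 90%).
n = 2 × (3.242 × 55.8 / 29.7)² = 2 × 37.10 = 74.20
Round up: n = 75 per group.

75 per group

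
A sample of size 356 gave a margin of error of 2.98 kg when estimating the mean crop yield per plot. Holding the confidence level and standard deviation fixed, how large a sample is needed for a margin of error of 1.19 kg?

n = 2233

Margin of error scales as 1/√n, so n₂ = n₁·(E₁/E₂)².
n₂ = 356 × (2.98/1.19)² = 356 × 6.271 = 2232.48
Round up: n₂ = 2233.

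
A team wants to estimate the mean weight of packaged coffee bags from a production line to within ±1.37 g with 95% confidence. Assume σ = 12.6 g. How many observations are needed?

325

For a mean, the margin of error is E = z·σ/√n, so n = (zσ/E)².
At 95% confidence, z = 1.960.
n = (1.960 × 12.6 / 1.37)² = 324.95
Round up: n = 325.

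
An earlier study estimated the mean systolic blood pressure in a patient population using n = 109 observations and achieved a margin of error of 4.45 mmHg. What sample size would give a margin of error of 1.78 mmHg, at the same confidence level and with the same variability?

682

Margin of error scales as 1/√n, so n₂ = n₁·(E₁/E₂)².
n₂ = 109 × (4.45/1.78)² = 109 × 6.25 = 681.25
Round up: n₂ = 682.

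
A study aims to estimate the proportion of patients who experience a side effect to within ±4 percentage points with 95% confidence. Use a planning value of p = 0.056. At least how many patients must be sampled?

127

For a proportion with margin E = 0.04 at 95% confidence, z = 1.960.
n = p̂(1−p̂)(z/E)² = 0.056 × 0.944 × (1.960/0.04)² = 126.93
Round up: n = 127.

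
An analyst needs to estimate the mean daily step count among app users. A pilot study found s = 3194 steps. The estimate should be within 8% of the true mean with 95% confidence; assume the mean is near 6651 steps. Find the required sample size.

For a mean, the margin of error is E = z·σ/√n, so n = (zσ/E)².
At 95% confidence, z = 1.960.
E = 8% of 6651 = 532.1 steps.
n = (1.960 × 3194 / 532.1)² = 138.43
Round up: n = 139.

139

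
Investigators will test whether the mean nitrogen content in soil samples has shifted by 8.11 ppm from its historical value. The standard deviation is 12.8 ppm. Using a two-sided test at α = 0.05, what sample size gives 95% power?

33

For a one-sample z-test, n = ((z_{α/2} + z_β)·σ/δ)².
z_{α/2} = 1.960 (two-sided α = 0.05); z_β = 1.645 (power 95% → β = 0.05).
n = (3.605 × 12.8 / 8.11)² = 32.37
Round up: n = 33.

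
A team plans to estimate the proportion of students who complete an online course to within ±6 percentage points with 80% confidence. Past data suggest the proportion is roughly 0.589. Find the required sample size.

For a proportion with margin E = 0.06 at 80% confidence, z = 1.282.
n = p̂(1−p̂)(z/E)² = 0.589 × 0.411 × (1.282/0.06)² = 110.52
Round up: n = 111.

111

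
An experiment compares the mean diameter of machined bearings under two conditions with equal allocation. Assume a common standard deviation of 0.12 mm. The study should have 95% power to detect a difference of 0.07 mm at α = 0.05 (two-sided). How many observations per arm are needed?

For two equal groups, n per group = 2·((z_{α/2} + z_β)·σ/δ)².
z_{α/2} = 1.960; z_β = 1.645 (power 95%).
n = 2 × (3.605 × 0.12 / 0.07)² = 2 × 38.19 = 76.38
Round up: n = 77 per group.

77 per group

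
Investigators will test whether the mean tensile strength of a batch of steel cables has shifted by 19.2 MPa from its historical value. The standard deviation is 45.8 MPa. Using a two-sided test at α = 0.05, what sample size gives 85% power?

For a one-sample z-test, n = ((z_{α/2} + z_β)·σ/δ)².
z_{α/2} = 1.960 (two-sided α = 0.05); z_β = 1.036 (power 85% → β = 0.15).
n = (2.996 × 45.8 / 19.2)² = 51.08
Round up: n = 52.

52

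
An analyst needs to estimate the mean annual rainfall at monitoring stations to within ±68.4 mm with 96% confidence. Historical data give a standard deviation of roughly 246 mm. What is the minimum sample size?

55

For a mean, the margin of error is E = z·σ/√n, so n = (zσ/E)².
At 96% confidence, z = 2.054.
n = (2.054 × 246 / 68.4)² = 54.57
Round up: n = 55.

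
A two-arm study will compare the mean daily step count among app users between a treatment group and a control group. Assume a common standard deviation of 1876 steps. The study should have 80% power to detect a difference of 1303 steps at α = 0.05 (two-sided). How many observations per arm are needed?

33 per group

For two equal groups, n per group = 2·((z_{α/2} + z_β)·σ/δ)².
z_{α/2} = 1.960; z_β = 0.842 (power 80%).
n = 2 × (2.802 × 1876 / 1303)² = 2 × 16.27 = 32.54
Round up: n = 33 per group.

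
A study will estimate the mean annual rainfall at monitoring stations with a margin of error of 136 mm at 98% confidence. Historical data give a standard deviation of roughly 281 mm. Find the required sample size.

n = 24

For a mean, the margin of error is E = z·σ/√n, so n = (zσ/E)².
At 98% confidence, z = 2.326.
n = (2.326 × 281 / 136)² = 23.10
Round up: n = 24.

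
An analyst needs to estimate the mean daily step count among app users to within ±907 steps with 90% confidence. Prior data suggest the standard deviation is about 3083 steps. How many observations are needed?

For a mean, the margin of error is E = z·σ/√n, so n = (zσ/E)².
At 90% confidence, z = 1.645.
n = (1.645 × 3083 / 907)² = 31.27
Round up: n = 32.

32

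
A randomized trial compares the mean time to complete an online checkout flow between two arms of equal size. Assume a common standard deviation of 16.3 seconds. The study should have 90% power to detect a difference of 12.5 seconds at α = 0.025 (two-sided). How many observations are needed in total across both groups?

86 total

For two equal groups, n per group = 2·((z_{α/2} + z_β)·σ/δ)².
z_{α/2} = 2.241; z_β = 1.282 (power 90%).
n = 2 × (3.523 × 16.3 / 12.5)² = 2 × 21.10 = 42.20
Round up: n = 43 per group.
Total across both groups: 2 × 43 = 86.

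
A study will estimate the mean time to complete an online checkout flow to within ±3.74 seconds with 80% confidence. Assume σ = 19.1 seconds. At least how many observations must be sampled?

43

For a mean, the margin of error is E = z·σ/√n, so n = (zσ/E)².
At 80% confidence, z = 1.282.
n = (1.282 × 19.1 / 3.74)² = 42.86
Round up: n = 43.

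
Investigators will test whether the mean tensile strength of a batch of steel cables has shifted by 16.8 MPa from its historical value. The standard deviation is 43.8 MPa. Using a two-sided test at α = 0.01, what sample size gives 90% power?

102

For a one-sample z-test, n = ((z_{α/2} + z_β)·σ/δ)².
z_{α/2} = 2.576 (two-sided α = 0.01); z_β = 1.282 (power 90% → β = 0.1).
n = (3.858 × 43.8 / 16.8)² = 101.17
Round up: n = 102.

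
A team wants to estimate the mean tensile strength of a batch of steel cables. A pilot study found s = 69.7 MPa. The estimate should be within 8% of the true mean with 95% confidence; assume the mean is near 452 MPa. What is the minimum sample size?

For a mean, the margin of error is E = z·σ/√n, so n = (zσ/E)².
At 95% confidence, z = 1.960.
E = 8% of 452 = 36.16 MPa.
n = (1.960 × 69.7 / 36.16)² = 14.27
Round up: n = 15.

15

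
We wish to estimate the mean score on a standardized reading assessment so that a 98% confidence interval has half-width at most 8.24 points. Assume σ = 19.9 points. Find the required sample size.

For a mean, the margin of error is E = z·σ/√n, so n = (zσ/E)².
At 98% confidence, z = 2.326.
n = (2.326 × 19.9 / 8.24)² = 31.56
Round up: n = 32.

32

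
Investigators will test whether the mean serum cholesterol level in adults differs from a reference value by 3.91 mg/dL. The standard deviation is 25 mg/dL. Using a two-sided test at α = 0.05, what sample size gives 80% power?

For a one-sample z-test, n = ((z_{α/2} + z_β)·σ/δ)².
z_{α/2} = 1.960 (two-sided α = 0.05); z_β = 0.842 (power 80% → β = 0.2).
n = (2.802 × 25 / 3.91)² = 320.97
Round up: n = 321.

n = 321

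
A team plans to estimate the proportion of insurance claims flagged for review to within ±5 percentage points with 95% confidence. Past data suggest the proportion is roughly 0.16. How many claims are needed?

207

For a proportion with margin E = 0.05 at 95% confidence, z = 1.960.
n = p̂(1−p̂)(z/E)² = 0.16 × 0.84 × (1.960/0.05)² = 206.52
Round up: n = 207.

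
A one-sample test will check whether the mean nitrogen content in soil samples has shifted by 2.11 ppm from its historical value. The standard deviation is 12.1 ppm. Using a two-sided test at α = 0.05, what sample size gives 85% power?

296

For a one-sample z-test, n = ((z_{α/2} + z_β)·σ/δ)².
z_{α/2} = 1.960 (two-sided α = 0.05); z_β = 1.036 (power 85% → β = 0.15).
n = (2.996 × 12.1 / 2.11)² = 295.18
Round up: n = 296.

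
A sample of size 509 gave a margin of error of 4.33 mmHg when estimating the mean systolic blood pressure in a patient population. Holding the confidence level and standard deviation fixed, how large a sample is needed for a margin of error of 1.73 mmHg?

3189

Margin of error scales as 1/√n, so n₂ = n₁·(E₁/E₂)².
n₂ = 509 × (4.33/1.73)² = 509 × 6.264 = 3188.38
Round up: n₂ = 3189.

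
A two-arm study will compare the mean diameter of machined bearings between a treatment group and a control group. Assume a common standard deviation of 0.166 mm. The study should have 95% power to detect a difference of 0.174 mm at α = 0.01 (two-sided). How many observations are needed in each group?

For two equal groups, n per group = 2·((z_{α/2} + z_β)·σ/δ)².
z_{α/2} = 2.576; z_β = 1.645 (power 95%).
n = 2 × (4.221 × 0.166 / 0.174)² = 2 × 16.22 = 32.44
Round up: n = 33 per group.

33 per group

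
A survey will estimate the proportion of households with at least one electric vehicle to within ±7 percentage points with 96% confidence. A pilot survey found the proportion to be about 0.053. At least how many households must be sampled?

44

For a proportion with margin E = 0.07 at 96% confidence, z = 2.054.
n = p̂(1−p̂)(z/E)² = 0.053 × 0.947 × (2.054/0.07)² = 43.21
Round up: n = 44.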